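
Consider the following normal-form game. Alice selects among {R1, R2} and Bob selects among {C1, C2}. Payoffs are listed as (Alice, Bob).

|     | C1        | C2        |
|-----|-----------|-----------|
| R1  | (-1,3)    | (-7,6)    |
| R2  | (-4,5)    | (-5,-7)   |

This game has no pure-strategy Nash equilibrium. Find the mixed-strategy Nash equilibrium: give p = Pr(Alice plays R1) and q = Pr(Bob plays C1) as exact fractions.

p = 4/5, q = 2/5

In a mixed NE each player is indifferent between their pure strategies, so the opponent's mix sets the indifference.
Bob indifferent between C1 and C2: p·3 + (1−p)·5 = p·6 + (1−p)·(-7) ⟹ 5 + (-2)p = (-7) + 13p ⟹ p = 4/5.
Alice indifferent between R1 and R2: q·(-1) + (1−q)·(-7) = q·(-4) + (1−q)·(-5) ⟹ (-7) + 6q = (-5) + 1q ⟹ q = 2/5.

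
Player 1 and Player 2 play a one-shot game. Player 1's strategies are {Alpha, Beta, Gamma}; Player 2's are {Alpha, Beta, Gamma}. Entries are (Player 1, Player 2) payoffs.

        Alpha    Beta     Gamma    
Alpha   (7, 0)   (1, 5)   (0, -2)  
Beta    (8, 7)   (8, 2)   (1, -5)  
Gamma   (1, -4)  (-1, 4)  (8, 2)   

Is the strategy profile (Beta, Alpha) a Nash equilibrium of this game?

Yes

Holding Player 2 at Alpha: Player 1 gets 8 from Beta, versus 7 from Alpha, 1 from Gamma. No profitable deviation for Player 1.
Holding Player 1 at Beta: Player 2 gets 7 from Alpha, versus 2 from Beta, -5 from Gamma. No profitable deviation for Player 2 either.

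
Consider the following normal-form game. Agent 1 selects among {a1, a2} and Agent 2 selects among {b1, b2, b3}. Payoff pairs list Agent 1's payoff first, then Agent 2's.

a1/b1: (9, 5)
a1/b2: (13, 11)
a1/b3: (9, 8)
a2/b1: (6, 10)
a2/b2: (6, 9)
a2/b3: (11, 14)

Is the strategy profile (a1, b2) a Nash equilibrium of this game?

Yes

Holding Agent 2 at b2: Agent 1 gets 13 from a1, versus 6 from a2. No profitable deviation for Agent 1.
Holding Agent 1 at a1: Agent 2 gets 11 from b2, versus 5 from b1, 8 from b3. No profitable deviation for Agent 2 either.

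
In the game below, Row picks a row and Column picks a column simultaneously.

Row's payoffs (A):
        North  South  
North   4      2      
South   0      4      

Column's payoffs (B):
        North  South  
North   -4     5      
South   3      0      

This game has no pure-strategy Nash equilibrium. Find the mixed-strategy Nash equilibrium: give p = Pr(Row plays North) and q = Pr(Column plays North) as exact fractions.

In a mixed NE each player is indifferent between their pure strategies, so the opponent's mix sets the indifference.
Column indifferent between North and South: p·(-4) + (1−p)·3 = p·5 + (1−p)·0 ⟹ 3 + (-7)p = 0 + 5p ⟹ p = 1/4.
Row indifferent between North and South: q·4 + (1−q)·2 = q·0 + (1−q)·4 ⟹ 2 + 2q = 4 + (-4)q ⟹ q = 1/3.

p = 1/4, q = 1/3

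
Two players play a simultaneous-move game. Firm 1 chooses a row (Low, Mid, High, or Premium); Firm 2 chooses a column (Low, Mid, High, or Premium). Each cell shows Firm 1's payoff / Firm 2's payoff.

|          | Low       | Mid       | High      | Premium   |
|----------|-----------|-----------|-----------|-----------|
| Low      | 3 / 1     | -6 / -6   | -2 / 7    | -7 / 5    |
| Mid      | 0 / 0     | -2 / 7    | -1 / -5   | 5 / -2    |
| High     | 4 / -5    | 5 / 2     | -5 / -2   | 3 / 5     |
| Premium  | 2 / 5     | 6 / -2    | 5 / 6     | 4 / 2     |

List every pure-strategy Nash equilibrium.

(Premium, High)

A profile is a Nash equilibrium when each player is best-responding to the other.
Firm 1's best responses — vs Low: High (payoff 4); vs Mid: Premium (payoff 6); vs High: Premium (payoff 5); vs Premium: Mid (payoff 5).
Firm 2's best responses — vs Low: High (payoff 7); vs Mid: Mid (payoff 7); vs High: Premium (payoff 5); vs Premium: High (payoff 6).
The only mutual best response is (Premium, High); neither player gains by switching there.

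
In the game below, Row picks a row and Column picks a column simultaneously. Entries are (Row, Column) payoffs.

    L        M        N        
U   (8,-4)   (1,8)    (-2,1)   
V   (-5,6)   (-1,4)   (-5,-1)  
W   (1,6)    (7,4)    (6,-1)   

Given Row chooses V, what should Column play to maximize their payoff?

With Row fixed at V, Column's payoffs are: L → 6, M → 4, N → -1.
The maximum is 6, achieved by L.

L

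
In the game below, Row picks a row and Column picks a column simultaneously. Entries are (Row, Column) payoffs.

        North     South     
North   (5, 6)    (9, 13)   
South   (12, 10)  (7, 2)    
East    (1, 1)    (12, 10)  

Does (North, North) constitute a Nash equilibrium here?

Holding Column at North: Row gets 5 from North but could get 12 by switching to South. Row has a profitable deviation.

No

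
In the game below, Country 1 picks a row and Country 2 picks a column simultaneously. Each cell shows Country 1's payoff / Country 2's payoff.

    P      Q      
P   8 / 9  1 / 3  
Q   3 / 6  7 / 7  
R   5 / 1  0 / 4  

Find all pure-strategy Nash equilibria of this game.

(P, P) and (Q, Q)

A profile is a Nash equilibrium when each player is best-responding to the other.
Country 1's best responses — vs P: P (payoff 8); vs Q: Q (payoff 7).
Country 2's best responses — vs P: P (payoff 9); vs Q: Q (payoff 7); vs R: Q (payoff 4).
Mutual best responses occur at (P, P) and (Q, Q); at each, neither player gains by switching.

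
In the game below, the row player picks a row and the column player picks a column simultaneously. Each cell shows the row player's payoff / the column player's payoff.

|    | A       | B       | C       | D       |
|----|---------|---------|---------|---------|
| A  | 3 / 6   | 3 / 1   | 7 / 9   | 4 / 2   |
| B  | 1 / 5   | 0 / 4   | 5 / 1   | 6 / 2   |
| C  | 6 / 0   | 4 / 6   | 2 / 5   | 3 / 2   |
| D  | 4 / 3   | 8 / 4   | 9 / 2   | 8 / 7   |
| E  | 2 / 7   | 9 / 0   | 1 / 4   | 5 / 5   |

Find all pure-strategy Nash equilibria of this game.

(D, D)

Check mutual best responses: a cell is a NE iff neither player can gain by unilaterally deviating.
The row player's best responses — vs A: C (payoff 6); vs B: E (payoff 9); vs C: D (payoff 9); vs D: D (payoff 8).
The column player's best responses — vs A: C (payoff 9); vs B: A (payoff 5); vs C: B (payoff 6); vs D: D (payoff 7); vs E: A (payoff 7).
The only mutual best response is (D, D); neither player gains by switching there.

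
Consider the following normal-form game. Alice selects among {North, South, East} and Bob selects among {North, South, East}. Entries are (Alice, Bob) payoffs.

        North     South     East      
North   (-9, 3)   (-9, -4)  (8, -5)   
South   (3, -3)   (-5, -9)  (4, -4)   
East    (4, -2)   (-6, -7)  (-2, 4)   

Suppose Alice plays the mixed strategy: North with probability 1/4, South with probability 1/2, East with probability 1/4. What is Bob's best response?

Compute Bob's expected payoff from each pure strategy against the given mix.
North: (1/4)·3 + (1/2)·(-3) + (1/4)·(-2) = -5/4
South: (1/4)·(-4) + (1/2)·(-9) + (1/4)·(-7) = -29/4
East: (1/4)·(-5) + (1/2)·(-4) + (1/4)·4 = -9/4
Highest expected payoff is -5/4, from North.

North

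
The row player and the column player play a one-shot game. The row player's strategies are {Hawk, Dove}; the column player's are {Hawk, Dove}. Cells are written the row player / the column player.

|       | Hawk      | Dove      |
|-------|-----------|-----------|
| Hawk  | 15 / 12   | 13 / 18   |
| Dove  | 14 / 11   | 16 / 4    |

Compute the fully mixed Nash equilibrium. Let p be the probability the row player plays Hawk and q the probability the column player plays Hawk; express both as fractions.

p = 7/13, q = 3/4

Each player's mixing probability is pinned down by making the *other* player indifferent.
The column player indifferent between Hawk and Dove: p·12 + (1−p)·11 = p·18 + (1−p)·4 ⟹ 11 + 1p = 4 + 14p ⟹ p = 7/13.
The row player indifferent between Hawk and Dove: q·15 + (1−q)·13 = q·14 + (1−q)·16 ⟹ 13 + 2q = 16 + (-2)q ⟹ q = 3/4.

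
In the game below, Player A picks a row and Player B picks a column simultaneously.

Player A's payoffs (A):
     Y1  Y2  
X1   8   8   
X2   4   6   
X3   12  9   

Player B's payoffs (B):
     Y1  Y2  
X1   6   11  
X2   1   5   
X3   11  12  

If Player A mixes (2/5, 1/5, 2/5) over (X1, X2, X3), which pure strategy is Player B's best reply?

Compute Player B's expected payoff from each pure strategy against the given mix.
Y1: (2/5)·6 + (1/5)·1 + (2/5)·11 = 7
Y2: (2/5)·11 + (1/5)·5 + (2/5)·12 = 51/5
Highest expected payoff is 51/5, from Y2.

Y2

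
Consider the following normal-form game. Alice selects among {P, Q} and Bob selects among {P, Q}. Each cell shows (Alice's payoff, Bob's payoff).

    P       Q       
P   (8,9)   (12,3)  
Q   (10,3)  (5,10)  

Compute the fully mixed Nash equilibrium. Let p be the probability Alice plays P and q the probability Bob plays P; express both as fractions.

p = 7/13, q = 7/9

In a mixed NE each player is indifferent between their pure strategies, so the opponent's mix sets the indifference.
Bob indifferent between P and Q: p·9 + (1−p)·3 = p·3 + (1−p)·10 ⟹ 3 + 6p = 10 + (-7)p ⟹ p = 7/13.
Alice indifferent between P and Q: q·8 + (1−q)·12 = q·10 + (1−q)·5 ⟹ 12 + (-4)q = 5 + 5q ⟹ q = 7/9.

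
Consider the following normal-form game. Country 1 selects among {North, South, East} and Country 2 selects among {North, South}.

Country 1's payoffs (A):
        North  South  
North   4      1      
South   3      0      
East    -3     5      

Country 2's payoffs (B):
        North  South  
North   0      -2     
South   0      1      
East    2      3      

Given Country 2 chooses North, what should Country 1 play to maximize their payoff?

With Country 2 fixed at North, Country 1's payoffs are: North → 4, South → 3, East → -3.
The maximum is 4, achieved by North.

North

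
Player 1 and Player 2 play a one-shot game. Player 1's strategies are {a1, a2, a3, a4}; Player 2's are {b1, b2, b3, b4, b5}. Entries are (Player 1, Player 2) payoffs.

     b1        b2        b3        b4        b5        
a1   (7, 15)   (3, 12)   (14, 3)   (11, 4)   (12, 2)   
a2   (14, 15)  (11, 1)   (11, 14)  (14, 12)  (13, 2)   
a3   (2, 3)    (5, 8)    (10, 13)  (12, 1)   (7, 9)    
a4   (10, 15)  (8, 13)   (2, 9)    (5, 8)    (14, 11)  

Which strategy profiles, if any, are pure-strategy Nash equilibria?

A profile is a Nash equilibrium when each player is best-responding to the other.
Player 1's best responses — vs b1: a2 (payoff 14); vs b2: a2 (payoff 11); vs b3: a1 (payoff 14); vs b4: a2 (payoff 14); vs b5: a4 (payoff 14).
Player 2's best responses — vs a1: b1 (payoff 15); vs a2: b1 (payoff 15); vs a3: b3 (payoff 13); vs a4: b1 (payoff 15).
The only mutual best response is (a2, b1); neither player gains by switching there.

(a2, b1)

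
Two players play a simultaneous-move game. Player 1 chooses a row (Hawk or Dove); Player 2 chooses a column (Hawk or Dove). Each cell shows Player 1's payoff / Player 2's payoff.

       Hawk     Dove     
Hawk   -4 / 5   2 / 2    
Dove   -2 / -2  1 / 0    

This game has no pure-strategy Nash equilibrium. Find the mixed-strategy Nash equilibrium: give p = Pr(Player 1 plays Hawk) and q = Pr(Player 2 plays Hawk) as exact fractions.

p = 2/5, q = 1/3

In a mixed NE each player is indifferent between their pure strategies, so the opponent's mix sets the indifference.
Player 2 indifferent between Hawk and Dove: p·5 + (1−p)·(-2) = p·2 + (1−p)·0 ⟹ (-2) + 7p = 0 + 2p ⟹ p = 2/5.
Player 1 indifferent between Hawk and Dove: q·(-4) + (1−q)·2 = q·(-2) + (1−q)·1 ⟹ 2 + (-6)q = 1 + (-3)q ⟹ q = 1/3.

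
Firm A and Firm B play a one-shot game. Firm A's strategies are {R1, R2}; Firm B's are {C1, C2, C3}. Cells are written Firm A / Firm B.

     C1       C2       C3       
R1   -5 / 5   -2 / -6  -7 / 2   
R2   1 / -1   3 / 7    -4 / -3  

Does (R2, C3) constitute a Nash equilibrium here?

No

Holding Firm B at C3: Firm A gets -4 from R2, versus -7 from R1. No profitable deviation for Firm A.
Holding Firm A at R2: Firm B gets -3 from C3 but could get 7 by switching to C2. Firm B has a profitable deviation.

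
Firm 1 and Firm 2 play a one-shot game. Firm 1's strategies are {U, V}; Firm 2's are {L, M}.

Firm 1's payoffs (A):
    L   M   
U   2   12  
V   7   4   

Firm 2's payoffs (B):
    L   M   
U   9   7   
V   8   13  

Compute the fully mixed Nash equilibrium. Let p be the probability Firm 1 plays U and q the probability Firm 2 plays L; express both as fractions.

In a mixed NE each player is indifferent between their pure strategies, so the opponent's mix sets the indifference.
Firm 2 indifferent between L and M: p·9 + (1−p)·8 = p·7 + (1−p)·13 ⟹ 8 + 1p = 13 + (-6)p ⟹ p = 5/7.
Firm 1 indifferent between U and V: q·2 + (1−q)·12 = q·7 + (1−q)·4 ⟹ 12 + (-10)q = 4 + 3q ⟹ q = 8/13.

p = 5/7, q = 8/13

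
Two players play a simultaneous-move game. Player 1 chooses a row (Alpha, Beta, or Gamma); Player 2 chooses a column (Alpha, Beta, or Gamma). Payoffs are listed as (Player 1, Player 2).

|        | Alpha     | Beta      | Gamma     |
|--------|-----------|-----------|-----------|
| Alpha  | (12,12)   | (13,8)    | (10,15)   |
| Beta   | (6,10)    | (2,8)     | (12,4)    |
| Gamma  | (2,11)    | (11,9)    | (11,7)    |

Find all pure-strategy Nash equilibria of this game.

No pure-strategy Nash equilibrium

Check mutual best responses: a cell is a NE iff neither player can gain by unilaterally deviating.
Player 1's best responses — vs Alpha: Alpha (payoff 12); vs Beta: Alpha (payoff 13); vs Gamma: Beta (payoff 12).
Player 2's best responses — vs Alpha: Gamma (payoff 15); vs Beta: Alpha (payoff 10); vs Gamma: Alpha (payoff 11).
No cell has both players best-responding. For instance, Player 1's best reply to Alpha is Alpha, but against Alpha Player 2 prefers Gamma over Alpha.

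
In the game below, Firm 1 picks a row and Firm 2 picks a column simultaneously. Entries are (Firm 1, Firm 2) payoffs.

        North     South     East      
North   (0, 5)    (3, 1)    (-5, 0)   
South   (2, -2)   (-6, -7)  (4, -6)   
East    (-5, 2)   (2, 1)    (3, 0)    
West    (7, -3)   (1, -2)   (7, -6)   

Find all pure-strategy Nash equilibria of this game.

No pure-strategy Nash equilibrium

Check mutual best responses: a cell is a NE iff neither player can gain by unilaterally deviating.
Firm 1's best responses — vs North: West (payoff 7); vs South: North (payoff 3); vs East: West (payoff 7).
Firm 2's best responses — vs North: North (payoff 5); vs South: North (payoff -2); vs East: North (payoff 2); vs West: South (payoff -2).
No cell has both players best-responding. For instance, Firm 1's best reply to South is North, but against North Firm 2 prefers North over South.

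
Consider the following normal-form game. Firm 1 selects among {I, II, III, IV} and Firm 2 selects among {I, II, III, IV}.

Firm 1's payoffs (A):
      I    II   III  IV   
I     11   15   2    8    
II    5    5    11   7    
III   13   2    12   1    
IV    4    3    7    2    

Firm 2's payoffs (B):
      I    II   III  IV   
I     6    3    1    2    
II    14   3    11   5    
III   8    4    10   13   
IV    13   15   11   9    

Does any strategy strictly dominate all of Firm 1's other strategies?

No strictly dominant strategy

A strategy is strictly dominant if it gives Firm 1 a strictly higher payoff than every other strategy, against every choice by the opponent.
I is not dominant: against I, III gives 13 > 11.
II is not dominant: against I, I gives 11 > 5.
III is not dominant: against II, I gives 15 > 2.
IV is not dominant: against I, I gives 11 > 4.
No single strategy is best against every opponent action.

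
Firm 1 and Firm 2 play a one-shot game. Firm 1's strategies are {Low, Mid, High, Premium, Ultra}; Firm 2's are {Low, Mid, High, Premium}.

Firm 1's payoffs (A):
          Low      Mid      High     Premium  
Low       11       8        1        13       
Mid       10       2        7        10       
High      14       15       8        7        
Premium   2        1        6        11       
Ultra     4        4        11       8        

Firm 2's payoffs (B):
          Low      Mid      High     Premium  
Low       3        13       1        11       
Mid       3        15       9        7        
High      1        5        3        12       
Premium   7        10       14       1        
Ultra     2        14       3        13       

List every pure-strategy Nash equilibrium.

None

Find each player's best response to every opponent strategy; NE are the intersections.
Firm 1's best responses — vs Low: High (payoff 14); vs Mid: High (payoff 15); vs High: Ultra (payoff 11); vs Premium: Low (payoff 13).
Firm 2's best responses — vs Low: Mid (payoff 13); vs Mid: Mid (payoff 15); vs High: Premium (payoff 12); vs Premium: High (payoff 14); vs Ultra: Mid (payoff 14).
No cell has both players best-responding. For instance, Firm 1's best reply to Mid is High, but against High Firm 2 prefers Premium over Mid.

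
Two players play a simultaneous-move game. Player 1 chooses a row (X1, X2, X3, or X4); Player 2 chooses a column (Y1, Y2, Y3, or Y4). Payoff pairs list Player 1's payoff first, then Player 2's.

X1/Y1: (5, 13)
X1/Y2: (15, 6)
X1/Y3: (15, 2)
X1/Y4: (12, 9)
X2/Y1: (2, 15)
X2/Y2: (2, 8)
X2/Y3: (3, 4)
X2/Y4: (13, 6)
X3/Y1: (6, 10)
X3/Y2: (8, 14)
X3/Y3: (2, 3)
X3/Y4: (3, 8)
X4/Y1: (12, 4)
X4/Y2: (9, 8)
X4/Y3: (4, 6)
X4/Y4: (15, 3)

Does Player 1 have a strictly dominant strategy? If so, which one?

No strictly dominant strategy

A strategy is strictly dominant if it gives Player 1 a strictly higher payoff than every other strategy, against every choice by the opponent.
X1 is not dominant: against Y1, X3 gives 6 > 5.
X2 is not dominant: against Y1, X1 gives 5 > 2.
X3 is not dominant: against Y1, X4 gives 12 > 6.
X4 is not dominant: against Y2, X1 gives 15 > 9.
No single strategy is best against every opponent action.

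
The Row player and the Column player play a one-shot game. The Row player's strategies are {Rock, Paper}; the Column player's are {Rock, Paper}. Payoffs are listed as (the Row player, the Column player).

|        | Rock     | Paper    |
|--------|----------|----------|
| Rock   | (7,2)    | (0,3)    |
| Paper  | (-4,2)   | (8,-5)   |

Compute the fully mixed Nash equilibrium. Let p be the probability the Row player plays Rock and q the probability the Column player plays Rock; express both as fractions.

Each player's mixing probability is pinned down by making the *other* player indifferent.
The Column player indifferent between Rock and Paper: p·2 + (1−p)·2 = p·3 + (1−p)·(-5) ⟹ 2 + 0p = (-5) + 8p ⟹ p = 7/8.
The Row player indifferent between Rock and Paper: q·7 + (1−q)·0 = q·(-4) + (1−q)·8 ⟹ 0 + 7q = 8 + (-12)q ⟹ q = 8/19.

p = 7/8, q = 8/19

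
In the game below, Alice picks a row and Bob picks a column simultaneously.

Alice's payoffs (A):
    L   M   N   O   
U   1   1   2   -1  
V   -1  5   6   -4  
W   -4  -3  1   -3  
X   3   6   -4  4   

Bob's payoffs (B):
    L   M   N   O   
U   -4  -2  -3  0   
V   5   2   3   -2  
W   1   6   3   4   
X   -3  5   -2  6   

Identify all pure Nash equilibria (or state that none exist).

Find each player's best response to every opponent strategy; NE are the intersections.
Alice's best responses — vs L: X (payoff 3); vs M: X (payoff 6); vs N: V (payoff 6); vs O: X (payoff 4).
Bob's best responses — vs U: O (payoff 0); vs V: L (payoff 5); vs W: M (payoff 6); vs X: O (payoff 6).
The only mutual best response is (X, O); neither player gains by switching there.

(X, O)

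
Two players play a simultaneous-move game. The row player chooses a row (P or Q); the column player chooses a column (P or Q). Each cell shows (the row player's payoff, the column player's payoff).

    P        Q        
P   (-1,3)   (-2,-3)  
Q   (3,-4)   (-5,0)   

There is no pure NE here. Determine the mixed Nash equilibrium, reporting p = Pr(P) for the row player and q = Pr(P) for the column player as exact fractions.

p = 2/5, q = 3/7

Each player's mixing probability is pinned down by making the *other* player indifferent.
The column player indifferent between P and Q: p·3 + (1−p)·(-4) = p·(-3) + (1−p)·0 ⟹ (-4) + 7p = 0 + (-3)p ⟹ p = 2/5.
The row player indifferent between P and Q: q·(-1) + (1−q)·(-2) = q·3 + (1−q)·(-5) ⟹ (-2) + 1q = (-5) + 8q ⟹ q = 3/7.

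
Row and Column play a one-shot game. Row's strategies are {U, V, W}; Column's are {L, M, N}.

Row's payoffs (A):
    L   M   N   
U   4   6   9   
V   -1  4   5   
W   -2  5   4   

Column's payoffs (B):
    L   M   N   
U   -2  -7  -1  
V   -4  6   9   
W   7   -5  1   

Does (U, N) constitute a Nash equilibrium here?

Holding Column at N: Row gets 9 from U, versus 5 from V, 4 from W. No profitable deviation for Row.
Holding Row at U: Column gets -1 from N, versus -2 from L, -7 from M. No profitable deviation for Column either.

Yes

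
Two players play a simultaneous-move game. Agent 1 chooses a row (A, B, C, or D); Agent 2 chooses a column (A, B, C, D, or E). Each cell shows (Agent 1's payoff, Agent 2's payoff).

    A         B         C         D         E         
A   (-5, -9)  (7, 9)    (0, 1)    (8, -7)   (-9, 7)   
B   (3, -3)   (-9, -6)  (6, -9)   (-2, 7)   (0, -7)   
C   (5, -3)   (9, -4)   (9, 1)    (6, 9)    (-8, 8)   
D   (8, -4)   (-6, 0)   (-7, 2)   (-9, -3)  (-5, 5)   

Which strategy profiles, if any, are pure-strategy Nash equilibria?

No pure-strategy Nash equilibrium

Check mutual best responses: a cell is a NE iff neither player can gain by unilaterally deviating.
Agent 1's best responses — vs A: D (payoff 8); vs B: C (payoff 9); vs C: C (payoff 9); vs D: A (payoff 8); vs E: B (payoff 0).
Agent 2's best responses — vs A: B (payoff 9); vs B: D (payoff 7); vs C: D (payoff 9); vs D: E (payoff 5).
No cell has both players best-responding. For instance, Agent 1's best reply to B is C, but against C Agent 2 prefers D over B.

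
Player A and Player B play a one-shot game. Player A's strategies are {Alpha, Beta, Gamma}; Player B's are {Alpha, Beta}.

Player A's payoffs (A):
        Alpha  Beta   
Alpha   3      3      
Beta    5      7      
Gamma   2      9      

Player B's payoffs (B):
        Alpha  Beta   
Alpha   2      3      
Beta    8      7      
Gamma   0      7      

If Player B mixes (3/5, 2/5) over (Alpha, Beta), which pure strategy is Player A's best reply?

Beta

Compute Player A's expected payoff from each pure strategy against the given mix.
Alpha: (3/5)·3 + (2/5)·3 = 3
Beta: (3/5)·5 + (2/5)·7 = 29/5
Gamma: (3/5)·2 + (2/5)·9 = 24/5
Highest expected payoff is 29/5, from Beta.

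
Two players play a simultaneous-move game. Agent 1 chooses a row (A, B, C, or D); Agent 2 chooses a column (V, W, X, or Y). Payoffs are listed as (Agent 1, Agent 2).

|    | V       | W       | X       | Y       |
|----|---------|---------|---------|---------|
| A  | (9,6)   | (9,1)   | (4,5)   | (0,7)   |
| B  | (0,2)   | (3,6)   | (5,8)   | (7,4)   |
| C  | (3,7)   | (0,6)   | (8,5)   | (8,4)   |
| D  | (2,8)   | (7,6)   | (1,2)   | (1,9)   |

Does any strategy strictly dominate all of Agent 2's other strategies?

No strictly dominant strategy

A strategy is strictly dominant if it gives Agent 2 a strictly higher payoff than every other strategy, against every choice by the opponent.
V is not dominant: against A, Y gives 7 > 6.
W is not dominant: against A, V gives 6 > 1.
X is not dominant: against A, V gives 6 > 5.
Y is not dominant: against B, W gives 6 > 4.
No single strategy is best against every opponent action.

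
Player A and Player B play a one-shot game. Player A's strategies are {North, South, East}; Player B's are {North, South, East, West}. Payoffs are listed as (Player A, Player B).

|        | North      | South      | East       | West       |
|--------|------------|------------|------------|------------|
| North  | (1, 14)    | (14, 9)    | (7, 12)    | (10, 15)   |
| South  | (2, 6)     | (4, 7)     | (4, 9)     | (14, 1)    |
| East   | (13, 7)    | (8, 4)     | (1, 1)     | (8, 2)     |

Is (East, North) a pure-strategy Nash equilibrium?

Yes

Holding Player B at North: Player A gets 13 from East, versus 1 from North, 2 from South. No profitable deviation for Player A.
Holding Player A at East: Player B gets 7 from North, versus 4 from South, 1 from East, 2 from West. No profitable deviation for Player B either.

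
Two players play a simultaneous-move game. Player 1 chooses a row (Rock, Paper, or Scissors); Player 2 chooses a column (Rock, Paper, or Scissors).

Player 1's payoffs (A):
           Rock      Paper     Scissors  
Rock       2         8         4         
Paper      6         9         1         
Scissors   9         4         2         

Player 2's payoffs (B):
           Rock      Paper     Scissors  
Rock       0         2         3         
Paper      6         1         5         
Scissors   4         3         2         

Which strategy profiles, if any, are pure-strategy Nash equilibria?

Find each player's best response to every opponent strategy; NE are the intersections.
Player 1's best responses — vs Rock: Scissors (payoff 9); vs Paper: Paper (payoff 9); vs Scissors: Rock (payoff 4).
Player 2's best responses — vs Rock: Scissors (payoff 3); vs Paper: Rock (payoff 6); vs Scissors: Rock (payoff 4).
Mutual best responses occur at (Rock, Scissors) and (Scissors, Rock); at each, neither player gains by switching.

(Rock, Scissors) and (Scissors, Rock)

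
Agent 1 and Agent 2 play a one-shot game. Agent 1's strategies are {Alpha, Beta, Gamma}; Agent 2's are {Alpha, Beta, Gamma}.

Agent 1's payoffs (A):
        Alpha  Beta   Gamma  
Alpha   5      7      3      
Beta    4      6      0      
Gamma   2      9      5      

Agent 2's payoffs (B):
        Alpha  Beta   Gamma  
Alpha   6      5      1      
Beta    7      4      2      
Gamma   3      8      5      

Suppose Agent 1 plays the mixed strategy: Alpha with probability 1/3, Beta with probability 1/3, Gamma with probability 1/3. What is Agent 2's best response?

Agent 2's best reply maximizes expected payoff against the mix.
Alpha: (1/3)·6 + (1/3)·7 + (1/3)·3 = 16/3
Beta: (1/3)·5 + (1/3)·4 + (1/3)·8 = 17/3
Gamma: (1/3)·1 + (1/3)·2 + (1/3)·5 = 8/3
Highest expected payoff is 17/3, from Beta.

Beta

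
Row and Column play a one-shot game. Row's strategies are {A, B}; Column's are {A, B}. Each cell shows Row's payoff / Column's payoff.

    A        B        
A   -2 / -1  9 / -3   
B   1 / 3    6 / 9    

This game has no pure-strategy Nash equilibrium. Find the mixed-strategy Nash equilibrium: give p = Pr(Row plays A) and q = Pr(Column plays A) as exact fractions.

p = 3/4, q = 1/2

Each player's mixing probability is pinned down by making the *other* player indifferent.
Column indifferent between A and B: p·(-1) + (1−p)·3 = p·(-3) + (1−p)·9 ⟹ 3 + (-4)p = 9 + (-12)p ⟹ p = 3/4.
Row indifferent between A and B: q·(-2) + (1−q)·9 = q·1 + (1−q)·6 ⟹ 9 + (-11)q = 6 + (-5)q ⟹ q = 1/2.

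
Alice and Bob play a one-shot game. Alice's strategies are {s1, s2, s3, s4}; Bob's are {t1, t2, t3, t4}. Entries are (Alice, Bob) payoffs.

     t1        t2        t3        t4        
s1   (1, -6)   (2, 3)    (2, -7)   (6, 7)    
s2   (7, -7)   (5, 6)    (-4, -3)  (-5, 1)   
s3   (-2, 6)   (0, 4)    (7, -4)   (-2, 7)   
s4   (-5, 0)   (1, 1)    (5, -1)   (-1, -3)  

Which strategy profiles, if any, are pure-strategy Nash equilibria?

(s1, t4) and (s2, t2)

A profile is a Nash equilibrium when each player is best-responding to the other.
Alice's best responses — vs t1: s2 (payoff 7); vs t2: s2 (payoff 5); vs t3: s3 (payoff 7); vs t4: s1 (payoff 6).
Bob's best responses — vs s1: t4 (payoff 7); vs s2: t2 (payoff 6); vs s3: t4 (payoff 7); vs s4: t2 (payoff 1).
Mutual best responses occur at (s1, t4) and (s2, t2); at each, neither player gains by switching.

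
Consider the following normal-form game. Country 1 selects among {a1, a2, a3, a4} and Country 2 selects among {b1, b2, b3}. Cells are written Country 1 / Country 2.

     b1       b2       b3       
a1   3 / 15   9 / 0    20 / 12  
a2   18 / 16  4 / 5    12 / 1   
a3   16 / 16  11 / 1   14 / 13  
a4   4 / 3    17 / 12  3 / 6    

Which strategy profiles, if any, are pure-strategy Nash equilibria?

A profile is a Nash equilibrium when each player is best-responding to the other.
Country 1's best responses — vs b1: a2 (payoff 18); vs b2: a4 (payoff 17); vs b3: a1 (payoff 20).
Country 2's best responses — vs a1: b1 (payoff 15); vs a2: b1 (payoff 16); vs a3: b1 (payoff 16); vs a4: b2 (payoff 12).
Mutual best responses occur at (a2, b1) and (a4, b2); at each, neither player gains by switching.

(a2, b1) and (a4, b2)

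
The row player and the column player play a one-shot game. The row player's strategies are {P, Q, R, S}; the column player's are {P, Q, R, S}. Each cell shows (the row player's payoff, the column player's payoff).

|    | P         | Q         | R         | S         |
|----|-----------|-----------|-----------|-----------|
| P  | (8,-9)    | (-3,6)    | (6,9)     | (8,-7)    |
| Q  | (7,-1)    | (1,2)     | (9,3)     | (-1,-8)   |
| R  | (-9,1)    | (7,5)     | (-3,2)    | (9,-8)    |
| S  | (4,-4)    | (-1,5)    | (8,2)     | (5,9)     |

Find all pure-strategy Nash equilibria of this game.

Check mutual best responses: a cell is a NE iff neither player can gain by unilaterally deviating.
The row player's best responses — vs P: P (payoff 8); vs Q: R (payoff 7); vs R: Q (payoff 9); vs S: R (payoff 9).
The column player's best responses — vs P: R (payoff 9); vs Q: R (payoff 3); vs R: Q (payoff 5); vs S: S (payoff 9).
Mutual best responses occur at (Q, R) and (R, Q); at each, neither player gains by switching.

(Q, R) and (R, Q)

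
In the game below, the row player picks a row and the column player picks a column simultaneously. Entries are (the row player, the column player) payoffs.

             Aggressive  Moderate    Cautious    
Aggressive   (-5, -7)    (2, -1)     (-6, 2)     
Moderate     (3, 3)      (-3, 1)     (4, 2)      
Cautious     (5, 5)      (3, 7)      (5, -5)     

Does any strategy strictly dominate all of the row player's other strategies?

Cautious

A strategy is strictly dominant if it gives the row player a strictly higher payoff than every other strategy, against every choice by the opponent.
Cautious strictly dominates: vs Aggressive: 5 > each of {-5, 3}; vs Moderate: 3 > each of {2, -3}; vs Cautious: 5 > each of {-6, 4}.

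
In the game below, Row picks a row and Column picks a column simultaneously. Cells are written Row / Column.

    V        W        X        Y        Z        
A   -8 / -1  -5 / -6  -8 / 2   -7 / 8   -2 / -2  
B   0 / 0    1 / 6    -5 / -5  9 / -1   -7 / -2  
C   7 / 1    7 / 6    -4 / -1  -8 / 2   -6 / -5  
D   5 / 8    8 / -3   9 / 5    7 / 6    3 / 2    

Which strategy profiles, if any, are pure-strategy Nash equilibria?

Check mutual best responses: a cell is a NE iff neither player can gain by unilaterally deviating.
Row's best responses — vs V: C (payoff 7); vs W: D (payoff 8); vs X: D (payoff 9); vs Y: B (payoff 9); vs Z: D (payoff 3).
Column's best responses — vs A: Y (payoff 8); vs B: W (payoff 6); vs C: W (payoff 6); vs D: V (payoff 8).
No cell has both players best-responding. For instance, Row's best reply to W is D, but against D Column prefers V over W.

None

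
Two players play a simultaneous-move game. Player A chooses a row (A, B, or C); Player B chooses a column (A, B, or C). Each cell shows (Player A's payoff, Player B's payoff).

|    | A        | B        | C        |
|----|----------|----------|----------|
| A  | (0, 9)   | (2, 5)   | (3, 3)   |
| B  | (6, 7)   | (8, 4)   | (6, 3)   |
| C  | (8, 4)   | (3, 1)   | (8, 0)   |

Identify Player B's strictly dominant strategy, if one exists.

A strategy is strictly dominant if it gives Player B a strictly higher payoff than every other strategy, against every choice by the opponent.
A strictly dominates: vs A: 9 > each of {5, 3}; vs B: 7 > each of {4, 3}; vs C: 4 > each of {1, 0}.

A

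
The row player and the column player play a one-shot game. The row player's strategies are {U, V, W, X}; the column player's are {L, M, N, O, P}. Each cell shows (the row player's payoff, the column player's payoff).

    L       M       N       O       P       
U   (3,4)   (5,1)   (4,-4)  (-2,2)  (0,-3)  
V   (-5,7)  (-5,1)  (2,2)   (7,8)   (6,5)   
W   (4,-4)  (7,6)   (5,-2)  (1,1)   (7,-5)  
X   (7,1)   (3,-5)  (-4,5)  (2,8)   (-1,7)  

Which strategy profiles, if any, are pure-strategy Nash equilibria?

A profile is a Nash equilibrium when each player is best-responding to the other.
The row player's best responses — vs L: X (payoff 7); vs M: W (payoff 7); vs N: W (payoff 5); vs O: V (payoff 7); vs P: W (payoff 7).
The column player's best responses — vs U: L (payoff 4); vs V: O (payoff 8); vs W: M (payoff 6); vs X: O (payoff 8).
Mutual best responses occur at (V, O) and (W, M); at each, neither player gains by switching.

(V, O) and (W, M)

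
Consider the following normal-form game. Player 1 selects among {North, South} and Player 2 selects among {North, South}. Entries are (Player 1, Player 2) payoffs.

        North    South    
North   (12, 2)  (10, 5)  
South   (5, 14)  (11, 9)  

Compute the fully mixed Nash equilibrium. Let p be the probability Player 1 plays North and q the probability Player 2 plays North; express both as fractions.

p = 5/8, q = 1/8

Each player's mixing probability is pinned down by making the *other* player indifferent.
Player 2 indifferent between North and South: p·2 + (1−p)·14 = p·5 + (1−p)·9 ⟹ 14 + (-12)p = 9 + (-4)p ⟹ p = 5/8.
Player 1 indifferent between North and South: q·12 + (1−q)·10 = q·5 + (1−q)·11 ⟹ 10 + 2q = 11 + (-6)q ⟹ q = 1/8.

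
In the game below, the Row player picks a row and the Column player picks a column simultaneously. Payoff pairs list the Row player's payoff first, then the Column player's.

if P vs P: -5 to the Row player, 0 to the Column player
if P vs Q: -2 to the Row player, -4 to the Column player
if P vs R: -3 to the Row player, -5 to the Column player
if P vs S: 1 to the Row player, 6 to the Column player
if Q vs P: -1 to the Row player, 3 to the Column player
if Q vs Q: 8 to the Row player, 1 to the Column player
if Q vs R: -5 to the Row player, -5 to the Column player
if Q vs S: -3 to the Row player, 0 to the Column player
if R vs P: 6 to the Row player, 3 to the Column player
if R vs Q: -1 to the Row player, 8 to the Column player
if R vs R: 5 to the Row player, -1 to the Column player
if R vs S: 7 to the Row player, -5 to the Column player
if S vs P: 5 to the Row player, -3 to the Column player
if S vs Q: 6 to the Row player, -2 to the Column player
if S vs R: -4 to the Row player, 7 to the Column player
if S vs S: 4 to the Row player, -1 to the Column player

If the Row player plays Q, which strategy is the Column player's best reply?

With the Row player fixed at Q, the Column player's payoffs are: P → 3, Q → 1, R → -5, S → 0.
The maximum is 3, achieved by P.

P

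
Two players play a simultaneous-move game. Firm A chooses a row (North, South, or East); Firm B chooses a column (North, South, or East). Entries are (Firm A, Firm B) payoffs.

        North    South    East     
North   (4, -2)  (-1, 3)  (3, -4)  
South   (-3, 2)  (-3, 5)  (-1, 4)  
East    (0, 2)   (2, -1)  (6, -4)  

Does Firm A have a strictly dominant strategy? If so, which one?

None

Check whether one of Firm A's strategies beats all alternatives regardless of what the opponent does.
North is not dominant: against South, East gives 2 > -1.
South is not dominant: against North, North gives 4 > -3.
East is not dominant: against North, North gives 4 > 0.
No single strategy is best against every opponent action.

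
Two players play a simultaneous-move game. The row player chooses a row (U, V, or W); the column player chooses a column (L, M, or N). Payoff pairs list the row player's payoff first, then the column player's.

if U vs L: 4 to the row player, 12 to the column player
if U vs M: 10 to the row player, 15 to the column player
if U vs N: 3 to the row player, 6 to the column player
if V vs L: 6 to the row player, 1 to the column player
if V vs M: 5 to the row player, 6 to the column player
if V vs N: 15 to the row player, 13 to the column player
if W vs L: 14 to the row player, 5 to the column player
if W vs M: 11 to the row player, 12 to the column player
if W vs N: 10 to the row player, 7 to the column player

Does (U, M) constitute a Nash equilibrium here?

No

Holding the column player at M: the row player gets 10 from U but could get 11 by switching to W. The row player has a profitable deviation.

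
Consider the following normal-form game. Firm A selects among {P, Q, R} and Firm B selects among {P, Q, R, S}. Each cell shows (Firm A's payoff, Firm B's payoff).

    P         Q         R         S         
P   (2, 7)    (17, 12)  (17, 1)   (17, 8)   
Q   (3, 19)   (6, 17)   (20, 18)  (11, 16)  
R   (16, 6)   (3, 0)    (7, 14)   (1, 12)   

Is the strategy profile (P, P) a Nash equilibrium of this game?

Holding Firm B at P: Firm A gets 2 from P but could get 16 by switching to R. Firm A has a profitable deviation.

No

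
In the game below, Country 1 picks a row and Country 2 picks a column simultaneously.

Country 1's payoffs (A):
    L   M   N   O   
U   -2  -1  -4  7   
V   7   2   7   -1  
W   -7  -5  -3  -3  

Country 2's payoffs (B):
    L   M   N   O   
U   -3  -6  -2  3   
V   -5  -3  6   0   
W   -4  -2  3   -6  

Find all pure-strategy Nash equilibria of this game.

Find each player's best response to every opponent strategy; NE are the intersections.
Country 1's best responses — vs L: V (payoff 7); vs M: V (payoff 2); vs N: V (payoff 7); vs O: U (payoff 7).
Country 2's best responses — vs U: O (payoff 3); vs V: N (payoff 6); vs W: N (payoff 3).
Mutual best responses occur at (U, O) and (V, N); at each, neither player gains by switching.

(U, O) and (V, N)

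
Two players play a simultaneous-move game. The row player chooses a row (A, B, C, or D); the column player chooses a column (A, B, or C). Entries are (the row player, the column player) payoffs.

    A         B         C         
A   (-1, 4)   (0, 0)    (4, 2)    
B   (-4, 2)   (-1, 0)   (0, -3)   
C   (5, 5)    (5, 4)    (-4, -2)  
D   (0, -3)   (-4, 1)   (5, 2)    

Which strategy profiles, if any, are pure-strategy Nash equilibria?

(C, A) and (D, C)

A profile is a Nash equilibrium when each player is best-responding to the other.
The row player's best responses — vs A: C (payoff 5); vs B: C (payoff 5); vs C: D (payoff 5).
The column player's best responses — vs A: A (payoff 4); vs B: A (payoff 2); vs C: A (payoff 5); vs D: C (payoff 2).
Mutual best responses occur at (C, A) and (D, C); at each, neither player gains by switching.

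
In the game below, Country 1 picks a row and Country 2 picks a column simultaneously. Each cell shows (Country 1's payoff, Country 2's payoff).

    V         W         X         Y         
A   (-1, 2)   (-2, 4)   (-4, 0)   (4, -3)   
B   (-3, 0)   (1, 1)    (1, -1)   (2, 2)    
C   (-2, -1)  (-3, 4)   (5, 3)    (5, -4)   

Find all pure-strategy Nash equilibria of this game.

Check mutual best responses: a cell is a NE iff neither player can gain by unilaterally deviating.
Country 1's best responses — vs V: A (payoff -1); vs W: B (payoff 1); vs X: C (payoff 5); vs Y: C (payoff 5).
Country 2's best responses — vs A: W (payoff 4); vs B: Y (payoff 2); vs C: W (payoff 4).
No cell has both players best-responding. For instance, Country 1's best reply to Y is C, but against C Country 2 prefers W over Y.

None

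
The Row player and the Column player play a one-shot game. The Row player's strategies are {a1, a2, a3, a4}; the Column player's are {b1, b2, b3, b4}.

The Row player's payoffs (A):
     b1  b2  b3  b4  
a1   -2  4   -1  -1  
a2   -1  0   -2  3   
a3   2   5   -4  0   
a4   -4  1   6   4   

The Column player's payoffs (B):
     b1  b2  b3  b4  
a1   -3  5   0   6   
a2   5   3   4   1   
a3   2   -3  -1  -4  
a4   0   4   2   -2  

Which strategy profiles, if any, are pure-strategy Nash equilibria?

(a3, b1)

Find each player's best response to every opponent strategy; NE are the intersections.
The Row player's best responses — vs b1: a3 (payoff 2); vs b2: a3 (payoff 5); vs b3: a4 (payoff 6); vs b4: a4 (payoff 4).
The Column player's best responses — vs a1: b4 (payoff 6); vs a2: b1 (payoff 5); vs a3: b1 (payoff 2); vs a4: b2 (payoff 4).
The only mutual best response is (a3, b1); neither player gains by switching there.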